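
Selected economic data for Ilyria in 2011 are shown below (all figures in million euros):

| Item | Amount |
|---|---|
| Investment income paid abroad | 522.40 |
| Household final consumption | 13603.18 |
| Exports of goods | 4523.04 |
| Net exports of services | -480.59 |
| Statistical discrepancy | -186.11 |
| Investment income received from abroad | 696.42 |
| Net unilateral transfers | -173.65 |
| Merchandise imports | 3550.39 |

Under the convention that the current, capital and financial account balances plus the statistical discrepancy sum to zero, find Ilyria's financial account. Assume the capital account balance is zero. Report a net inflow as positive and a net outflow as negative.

-306.32

Goods balance = 4523.04 - 3550.39 = 972.65
Services balance = -480.59
Trade balance (goods + services) = 972.65 + (-480.59) = 492.06
Net primary income = 696.42 - 522.40 = 174.02
Net secondary income = -173.65
Current account = 492.06 + 174.02 + (-173.65) = 492.43
Financial account = -(492.43 + (-186.11)) = -306.32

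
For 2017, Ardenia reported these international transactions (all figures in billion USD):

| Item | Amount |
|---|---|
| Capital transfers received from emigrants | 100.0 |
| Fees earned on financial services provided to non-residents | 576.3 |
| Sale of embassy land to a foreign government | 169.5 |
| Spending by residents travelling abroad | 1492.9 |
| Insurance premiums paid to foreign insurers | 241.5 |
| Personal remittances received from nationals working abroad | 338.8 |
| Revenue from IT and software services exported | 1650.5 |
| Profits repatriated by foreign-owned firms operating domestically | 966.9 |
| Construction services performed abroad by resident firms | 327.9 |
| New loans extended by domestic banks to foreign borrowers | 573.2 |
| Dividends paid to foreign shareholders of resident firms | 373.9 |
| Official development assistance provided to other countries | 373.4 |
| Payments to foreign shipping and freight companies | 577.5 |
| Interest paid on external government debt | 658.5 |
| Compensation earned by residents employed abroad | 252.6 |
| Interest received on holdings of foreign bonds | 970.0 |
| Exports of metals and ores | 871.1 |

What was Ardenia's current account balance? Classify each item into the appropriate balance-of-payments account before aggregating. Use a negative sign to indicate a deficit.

302.6

Goods: 871.1
Services: -577.5 + 1650.5 - 1492.9 + 327.9 + 576.3 - 241.5 = 242.8
Primary income: -966.9 - 658.5 + 970.0 - 373.9 + 252.6 = -776.7
Secondary income: 338.8 - 373.4 = -34.6
Current account = 871.1 + 242.8 + (-776.7) + (-34.6) = 302.6
(Excluded from the current account — capital account: capital transfers received from emigrants 100.0, sale of embassy land to a foreign government 169.5; financial account: new loans extended by domestic banks to foreign borrowers 573.2.)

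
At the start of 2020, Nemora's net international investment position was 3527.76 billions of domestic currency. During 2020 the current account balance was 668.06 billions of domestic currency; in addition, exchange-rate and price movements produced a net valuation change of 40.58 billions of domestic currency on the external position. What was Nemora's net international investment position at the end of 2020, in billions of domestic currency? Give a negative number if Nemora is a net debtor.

Change in NIIP = current account + net valuation change = 668.06 + 40.58 = 708.64
End-of-year NIIP = 3527.76 + 708.64 = 4236.40

4236.40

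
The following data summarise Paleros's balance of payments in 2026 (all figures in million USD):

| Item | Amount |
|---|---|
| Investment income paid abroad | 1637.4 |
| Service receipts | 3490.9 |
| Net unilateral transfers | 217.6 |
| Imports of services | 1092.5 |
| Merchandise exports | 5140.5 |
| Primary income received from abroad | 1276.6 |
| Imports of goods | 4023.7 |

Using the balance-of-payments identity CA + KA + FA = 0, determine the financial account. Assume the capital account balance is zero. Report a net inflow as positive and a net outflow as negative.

-3372.0

Goods balance = 5140.5 - 4023.7 = 1116.8
Services balance = 3490.9 - 1092.5 = 2398.4
Trade balance (goods + services) = 1116.8 + 2398.4 = 3515.2
Net primary income = 1276.6 - 1637.4 = -360.8
Net secondary income = 217.6
Current account = 3515.2 + (-360.8) + 217.6 = 3372.0
Financial account = -(3372.0) = -3372.0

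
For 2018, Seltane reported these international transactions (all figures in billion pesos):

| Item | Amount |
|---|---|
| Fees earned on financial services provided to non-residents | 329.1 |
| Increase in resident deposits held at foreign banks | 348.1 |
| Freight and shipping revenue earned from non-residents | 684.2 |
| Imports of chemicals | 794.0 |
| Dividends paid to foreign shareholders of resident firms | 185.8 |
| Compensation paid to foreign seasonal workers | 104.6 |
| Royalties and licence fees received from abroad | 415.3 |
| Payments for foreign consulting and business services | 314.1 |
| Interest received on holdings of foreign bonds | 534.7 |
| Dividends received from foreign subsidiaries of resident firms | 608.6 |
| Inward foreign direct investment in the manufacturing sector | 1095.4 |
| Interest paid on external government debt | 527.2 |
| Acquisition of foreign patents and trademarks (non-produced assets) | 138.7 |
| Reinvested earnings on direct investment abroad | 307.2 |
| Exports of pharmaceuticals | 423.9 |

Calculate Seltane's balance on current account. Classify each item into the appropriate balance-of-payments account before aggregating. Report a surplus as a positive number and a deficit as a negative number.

Goods: 423.9 - 794.0 = -370.1
Services: 684.2 - 314.1 + 415.3 + 329.1 = 1114.5
Primary income: -527.2 + 608.6 - 104.6 + 307.2 - 185.8 + 534.7 = 632.9
Current account = (-370.1) + 1114.5 + 632.9 = 1377.3
(Excluded from the current account — financial account: increase in resident deposits held at foreign banks 348.1, inward foreign direct investment in the manufacturing sector 1095.4; capital account: acquisition of foreign patents and trademarks (non-produced assets) 138.7.)

1377.3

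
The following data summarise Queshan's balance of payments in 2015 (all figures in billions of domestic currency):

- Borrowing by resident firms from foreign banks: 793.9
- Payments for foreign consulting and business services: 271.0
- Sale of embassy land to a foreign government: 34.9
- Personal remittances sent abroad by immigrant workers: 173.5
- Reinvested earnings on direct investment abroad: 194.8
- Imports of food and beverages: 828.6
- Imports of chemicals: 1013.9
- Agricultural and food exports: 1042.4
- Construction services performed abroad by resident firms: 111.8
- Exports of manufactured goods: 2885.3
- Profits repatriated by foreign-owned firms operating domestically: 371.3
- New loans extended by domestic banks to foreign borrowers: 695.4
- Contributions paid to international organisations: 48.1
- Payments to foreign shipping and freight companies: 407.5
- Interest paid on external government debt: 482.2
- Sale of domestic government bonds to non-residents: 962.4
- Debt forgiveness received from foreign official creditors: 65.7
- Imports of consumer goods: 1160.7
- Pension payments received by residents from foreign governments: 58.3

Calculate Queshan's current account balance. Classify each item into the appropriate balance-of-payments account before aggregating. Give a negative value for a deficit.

-464.2

Goods: -1160.7 + 2885.3 - 828.6 - 1013.9 + 1042.4 = 924.5
Services: -271.0 - 407.5 + 111.8 = -566.7
Primary income: 194.8 - 371.3 - 482.2 = -658.7
Secondary income: -173.5 - 48.1 + 58.3 = -163.3
Current account = 924.5 + (-566.7) + (-658.7) + (-163.3) = -464.2
(Excluded from the current account — financial account: borrowing by resident firms from foreign banks 793.9, new loans extended by domestic banks to foreign borrowers 695.4, sale of domestic government bonds to non-residents 962.4; capital account: sale of embassy land to a foreign government 34.9, debt forgiveness received from foreign official creditors 65.7.)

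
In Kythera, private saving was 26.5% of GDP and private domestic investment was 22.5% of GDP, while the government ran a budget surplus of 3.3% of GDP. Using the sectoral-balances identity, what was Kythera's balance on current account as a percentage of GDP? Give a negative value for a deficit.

7.3

By the sectoral-balances identity, CA = (S_private - I) + (T - G).
Private balance = 26.5 - 22.5 = 4.0
Government balance (T - G) = 3.3
CA = 4.0 + 3.3 = 7.3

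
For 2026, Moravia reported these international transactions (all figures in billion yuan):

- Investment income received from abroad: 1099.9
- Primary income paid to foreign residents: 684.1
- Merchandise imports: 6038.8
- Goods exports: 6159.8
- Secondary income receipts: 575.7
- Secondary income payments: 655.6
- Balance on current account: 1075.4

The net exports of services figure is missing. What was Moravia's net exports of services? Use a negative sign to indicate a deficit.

618.5

Current account = goods balance + services balance + net primary income + net secondary income
Sum of the known components = 456.9
Net exports of services = CA - (known components) = 1075.4 - 456.9 = 618.5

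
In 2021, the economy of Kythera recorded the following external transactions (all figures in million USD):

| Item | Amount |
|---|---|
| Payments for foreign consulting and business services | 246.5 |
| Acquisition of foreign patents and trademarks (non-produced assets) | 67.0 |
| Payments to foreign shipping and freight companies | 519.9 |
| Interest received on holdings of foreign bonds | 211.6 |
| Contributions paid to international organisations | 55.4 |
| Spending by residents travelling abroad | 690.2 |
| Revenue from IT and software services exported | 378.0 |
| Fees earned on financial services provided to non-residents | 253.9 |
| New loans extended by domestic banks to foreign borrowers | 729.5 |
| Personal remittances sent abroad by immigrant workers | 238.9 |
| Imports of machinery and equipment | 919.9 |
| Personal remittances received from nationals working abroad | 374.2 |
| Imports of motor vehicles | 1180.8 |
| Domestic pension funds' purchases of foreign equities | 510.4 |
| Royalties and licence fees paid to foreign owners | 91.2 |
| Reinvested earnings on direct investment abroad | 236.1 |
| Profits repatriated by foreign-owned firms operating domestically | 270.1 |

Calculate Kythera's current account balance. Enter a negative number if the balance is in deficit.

Goods: -1180.8 - 919.9 = -2100.7
Services: 378.0 - 519.9 - 246.5 + 253.9 - 91.2 - 690.2 = -915.9
Primary income: -270.1 + 211.6 + 236.1 = 177.6
Secondary income: -238.9 - 55.4 + 374.2 = 79.9
Current account = (-2100.7) + (-915.9) + 177.6 + 79.9 = -2759.1
(Excluded from the current account — capital account: acquisition of foreign patents and trademarks (non-produced assets) 67.0; financial account: new loans extended by domestic banks to foreign borrowers 729.5, domestic pension funds' purchases of foreign equities 510.4.)

-2759.1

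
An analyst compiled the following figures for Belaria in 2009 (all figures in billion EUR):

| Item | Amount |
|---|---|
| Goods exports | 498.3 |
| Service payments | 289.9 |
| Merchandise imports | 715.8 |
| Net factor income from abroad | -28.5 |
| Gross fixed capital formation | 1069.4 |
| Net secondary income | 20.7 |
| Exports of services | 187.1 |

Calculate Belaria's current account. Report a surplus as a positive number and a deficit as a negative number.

-328.1

Goods balance = 498.3 - 715.8 = -217.5
Services balance = 187.1 - 289.9 = -102.8
Trade balance (goods + services) = -217.5 + (-102.8) = -320.3
Net primary income = -28.5
Net secondary income = 20.7
Current account = -320.3 + (-28.5) + 20.7 = -328.1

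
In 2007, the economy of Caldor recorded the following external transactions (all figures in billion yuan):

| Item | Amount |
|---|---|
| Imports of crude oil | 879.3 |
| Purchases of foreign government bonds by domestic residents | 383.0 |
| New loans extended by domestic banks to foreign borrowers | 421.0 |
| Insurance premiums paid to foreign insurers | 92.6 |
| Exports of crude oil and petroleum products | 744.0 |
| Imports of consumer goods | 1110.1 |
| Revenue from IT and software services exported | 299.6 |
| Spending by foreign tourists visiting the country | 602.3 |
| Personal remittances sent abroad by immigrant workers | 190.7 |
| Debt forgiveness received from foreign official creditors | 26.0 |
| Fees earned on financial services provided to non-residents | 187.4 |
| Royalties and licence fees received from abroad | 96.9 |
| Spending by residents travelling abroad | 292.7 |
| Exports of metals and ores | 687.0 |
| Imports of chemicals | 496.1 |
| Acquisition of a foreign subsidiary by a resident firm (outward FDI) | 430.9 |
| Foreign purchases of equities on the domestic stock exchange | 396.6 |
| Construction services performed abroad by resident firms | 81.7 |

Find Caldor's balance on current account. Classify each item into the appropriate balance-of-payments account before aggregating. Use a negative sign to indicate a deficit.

Goods: 687.0 - 496.1 - 879.3 + 744.0 - 1110.1 = -1054.5
Services: 81.7 + 299.6 - 292.7 - 92.6 + 187.4 + 96.9 + 602.3 = 882.6
Secondary income: -190.7
Current account = (-1054.5) + 882.6 + (-190.7) = -362.6
(Excluded from the current account — financial account: purchases of foreign government bonds by domestic residents 383.0, new loans extended by domestic banks to foreign borrowers 421.0, acquisition of a foreign subsidiary by a resident firm (outward FDI) 430.9, foreign purchases of equities on the domestic stock exchange 396.6; capital account: debt forgiveness received from foreign official creditors 26.0.)

-362.6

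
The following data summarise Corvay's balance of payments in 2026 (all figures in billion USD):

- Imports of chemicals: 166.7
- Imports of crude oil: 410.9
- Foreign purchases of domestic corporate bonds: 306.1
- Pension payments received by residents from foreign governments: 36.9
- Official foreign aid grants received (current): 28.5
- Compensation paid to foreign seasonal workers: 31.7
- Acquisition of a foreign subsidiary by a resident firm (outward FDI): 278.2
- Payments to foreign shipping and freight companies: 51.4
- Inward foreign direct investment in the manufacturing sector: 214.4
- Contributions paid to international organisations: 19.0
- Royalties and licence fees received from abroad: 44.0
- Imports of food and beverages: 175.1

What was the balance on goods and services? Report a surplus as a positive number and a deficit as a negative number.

Goods: -166.7 - 175.1 - 410.9 = -752.7
Services: 44.0 - 51.4 = -7.4
Trade balance = -752.7 + (-7.4) = -760.1
(Excluded from the trade balance — financial account: foreign purchases of domestic corporate bonds 306.1, acquisition of a foreign subsidiary by a resident firm (outward FDI) 278.2, inward foreign direct investment in the manufacturing sector 214.4; secondary income: pension payments received by residents from foreign governments 36.9, official foreign aid grants received (current) 28.5, contributions paid to international organisations 19.0; primary income: compensation paid to foreign seasonal workers 31.7.)

-760.1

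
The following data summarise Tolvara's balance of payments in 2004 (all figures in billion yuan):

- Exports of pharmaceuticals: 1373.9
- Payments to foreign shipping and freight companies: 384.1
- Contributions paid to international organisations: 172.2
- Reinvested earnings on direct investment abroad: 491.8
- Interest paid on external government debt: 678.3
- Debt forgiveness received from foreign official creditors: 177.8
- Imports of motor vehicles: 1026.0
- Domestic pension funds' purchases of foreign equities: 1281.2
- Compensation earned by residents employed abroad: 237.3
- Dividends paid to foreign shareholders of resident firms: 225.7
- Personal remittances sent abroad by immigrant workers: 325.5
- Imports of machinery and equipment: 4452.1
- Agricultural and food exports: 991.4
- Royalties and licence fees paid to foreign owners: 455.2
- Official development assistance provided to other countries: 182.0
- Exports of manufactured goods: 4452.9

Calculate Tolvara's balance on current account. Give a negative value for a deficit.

-353.8

Goods: -1026.0 + 1373.9 - 4452.1 + 991.4 + 4452.9 = 1340.1
Services: -384.1 - 455.2 = -839.3
Primary income: -225.7 + 237.3 + 491.8 - 678.3 = -174.9
Secondary income: -182.0 - 325.5 - 172.2 = -679.7
Current account = 1340.1 + (-839.3) + (-174.9) + (-679.7) = -353.8
(Excluded from the current account — capital account: debt forgiveness received from foreign official creditors 177.8; financial account: domestic pension funds' purchases of foreign equities 1281.2.)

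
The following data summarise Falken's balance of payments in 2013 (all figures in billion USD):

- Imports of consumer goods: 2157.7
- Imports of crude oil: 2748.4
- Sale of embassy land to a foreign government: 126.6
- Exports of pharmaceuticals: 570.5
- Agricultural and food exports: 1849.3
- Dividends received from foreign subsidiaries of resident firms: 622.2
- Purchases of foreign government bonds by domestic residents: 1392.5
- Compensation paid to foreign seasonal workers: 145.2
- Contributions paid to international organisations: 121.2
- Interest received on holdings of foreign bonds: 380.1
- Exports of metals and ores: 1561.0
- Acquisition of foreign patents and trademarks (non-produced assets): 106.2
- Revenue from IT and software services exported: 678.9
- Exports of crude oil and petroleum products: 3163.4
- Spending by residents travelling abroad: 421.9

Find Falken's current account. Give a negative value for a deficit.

Goods: -2748.4 + 1561.0 + 1849.3 + 3163.4 + 570.5 - 2157.7 = 2238.1
Services: 678.9 - 421.9 = 257.0
Primary income: -145.2 + 380.1 + 622.2 = 857.1
Secondary income: -121.2
Current account = 2238.1 + 257.0 + 857.1 + (-121.2) = 3231.0
(Excluded from the current account — capital account: sale of embassy land to a foreign government 126.6, acquisition of foreign patents and trademarks (non-produced assets) 106.2; financial account: purchases of foreign government bonds by domestic residents 1392.5.)

3231.0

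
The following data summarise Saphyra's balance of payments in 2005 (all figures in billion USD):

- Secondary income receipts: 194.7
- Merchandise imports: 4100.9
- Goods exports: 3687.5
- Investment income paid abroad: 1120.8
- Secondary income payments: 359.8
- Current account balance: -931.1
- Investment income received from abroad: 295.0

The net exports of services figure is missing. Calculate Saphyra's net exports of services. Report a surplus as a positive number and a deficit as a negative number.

Current account = goods balance + services balance + net primary income + net secondary income
Sum of the known components = -1404.3
Net exports of services = CA - (known components) = -931.1 - (-1404.3) = 473.2

473.2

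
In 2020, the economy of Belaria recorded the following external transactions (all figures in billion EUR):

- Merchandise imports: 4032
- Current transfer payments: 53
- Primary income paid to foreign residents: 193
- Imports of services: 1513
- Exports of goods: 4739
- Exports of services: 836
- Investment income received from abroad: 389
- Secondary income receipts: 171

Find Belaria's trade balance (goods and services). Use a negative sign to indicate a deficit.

Goods balance = 4739 - 4032 = 707
Services balance = 836 - 1513 = -677
Trade balance (goods + services) = 707 + (-677) = 30

30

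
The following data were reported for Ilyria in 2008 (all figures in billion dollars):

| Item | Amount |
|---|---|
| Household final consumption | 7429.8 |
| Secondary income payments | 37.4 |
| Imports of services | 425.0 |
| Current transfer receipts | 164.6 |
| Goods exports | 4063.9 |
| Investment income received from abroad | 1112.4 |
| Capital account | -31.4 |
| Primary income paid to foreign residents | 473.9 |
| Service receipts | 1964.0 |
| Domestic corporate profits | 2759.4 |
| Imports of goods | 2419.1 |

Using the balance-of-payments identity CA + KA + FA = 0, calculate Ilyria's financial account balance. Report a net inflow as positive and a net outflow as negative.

Goods balance = 4063.9 - 2419.1 = 1644.8
Services balance = 1964.0 - 425.0 = 1539.0
Trade balance (goods + services) = 1644.8 + 1539.0 = 3183.8
Net primary income = 1112.4 - 473.9 = 638.5
Net secondary income = 164.6 - 37.4 = 127.2
Current account = 3183.8 + 638.5 + 127.2 = 3949.5
Financial account = -(3949.5 + (-31.4)) = -3918.1

-3918.1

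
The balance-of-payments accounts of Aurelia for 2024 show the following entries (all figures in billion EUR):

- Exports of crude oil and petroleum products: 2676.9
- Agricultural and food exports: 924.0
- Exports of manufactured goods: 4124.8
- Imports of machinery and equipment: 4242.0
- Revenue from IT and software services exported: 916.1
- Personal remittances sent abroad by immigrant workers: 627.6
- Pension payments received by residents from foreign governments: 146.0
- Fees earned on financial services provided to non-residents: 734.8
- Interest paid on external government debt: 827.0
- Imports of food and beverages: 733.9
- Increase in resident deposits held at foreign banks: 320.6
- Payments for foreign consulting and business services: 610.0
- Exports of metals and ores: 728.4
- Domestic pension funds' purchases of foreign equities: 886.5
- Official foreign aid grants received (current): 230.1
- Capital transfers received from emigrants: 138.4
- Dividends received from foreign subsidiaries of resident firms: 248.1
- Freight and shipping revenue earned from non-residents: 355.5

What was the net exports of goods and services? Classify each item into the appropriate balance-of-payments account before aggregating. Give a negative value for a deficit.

4874.6

Goods: -733.9 - 4242.0 + 924.0 + 728.4 + 2676.9 + 4124.8 = 3478.2
Services: 916.1 + 734.8 + 355.5 - 610.0 = 1396.4
Trade balance = 3478.2 + 1396.4 = 4874.6
(Excluded from the trade balance — secondary income: personal remittances sent abroad by immigrant workers 627.6, pension payments received by residents from foreign governments 146.0, official foreign aid grants received (current) 230.1; primary income: interest paid on external government debt 827.0, dividends received from foreign subsidiaries of resident firms 248.1; financial account: increase in resident deposits held at foreign banks 320.6, domestic pension funds' purchases of foreign equities 886.5; capital account: capital transfers received from emigrants 138.4.)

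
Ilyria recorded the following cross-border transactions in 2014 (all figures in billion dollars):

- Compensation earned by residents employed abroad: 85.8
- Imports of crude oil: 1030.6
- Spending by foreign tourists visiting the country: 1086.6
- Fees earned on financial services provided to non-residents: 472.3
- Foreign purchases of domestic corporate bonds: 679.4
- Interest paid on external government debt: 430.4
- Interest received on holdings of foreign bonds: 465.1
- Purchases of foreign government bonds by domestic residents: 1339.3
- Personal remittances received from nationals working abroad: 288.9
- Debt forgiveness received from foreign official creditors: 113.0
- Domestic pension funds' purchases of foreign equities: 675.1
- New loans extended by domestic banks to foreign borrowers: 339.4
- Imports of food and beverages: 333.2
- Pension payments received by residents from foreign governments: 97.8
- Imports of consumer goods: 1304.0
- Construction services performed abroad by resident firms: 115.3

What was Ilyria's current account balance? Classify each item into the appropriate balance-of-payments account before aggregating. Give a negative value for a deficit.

Goods: -1304.0 - 333.2 - 1030.6 = -2667.8
Services: 115.3 + 1086.6 + 472.3 = 1674.2
Primary income: 465.1 - 430.4 + 85.8 = 120.5
Secondary income: 288.9 + 97.8 = 386.7
Current account = (-2667.8) + 1674.2 + 120.5 + 386.7 = -486.4
(Excluded from the current account — financial account: foreign purchases of domestic corporate bonds 679.4, purchases of foreign government bonds by domestic residents 1339.3, domestic pension funds' purchases of foreign equities 675.1, new loans extended by domestic banks to foreign borrowers 339.4; capital account: debt forgiveness received from foreign official creditors 113.0.)

-486.4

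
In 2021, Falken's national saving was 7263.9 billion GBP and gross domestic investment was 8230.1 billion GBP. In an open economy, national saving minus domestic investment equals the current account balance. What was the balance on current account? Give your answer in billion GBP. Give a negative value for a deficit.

CA = S - I = 7263.9 - 8230.1 = -966.2

-966.2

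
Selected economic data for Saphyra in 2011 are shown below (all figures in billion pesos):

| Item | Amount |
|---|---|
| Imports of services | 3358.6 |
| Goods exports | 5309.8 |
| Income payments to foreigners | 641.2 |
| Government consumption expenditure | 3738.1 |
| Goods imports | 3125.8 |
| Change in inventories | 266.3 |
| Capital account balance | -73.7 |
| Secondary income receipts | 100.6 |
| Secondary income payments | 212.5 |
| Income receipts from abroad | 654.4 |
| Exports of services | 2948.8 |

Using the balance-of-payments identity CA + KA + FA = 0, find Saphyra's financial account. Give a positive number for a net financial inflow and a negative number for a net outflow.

Goods balance = 5309.8 - 3125.8 = 2184.0
Services balance = 2948.8 - 3358.6 = -409.8
Trade balance (goods + services) = 2184.0 + (-409.8) = 1774.2
Net primary income = 654.4 - 641.2 = 13.2
Net secondary income = 100.6 - 212.5 = -111.9
Current account = 1774.2 + 13.2 + (-111.9) = 1675.5
Financial account = -(1675.5 + (-73.7)) = -1601.8

-1601.8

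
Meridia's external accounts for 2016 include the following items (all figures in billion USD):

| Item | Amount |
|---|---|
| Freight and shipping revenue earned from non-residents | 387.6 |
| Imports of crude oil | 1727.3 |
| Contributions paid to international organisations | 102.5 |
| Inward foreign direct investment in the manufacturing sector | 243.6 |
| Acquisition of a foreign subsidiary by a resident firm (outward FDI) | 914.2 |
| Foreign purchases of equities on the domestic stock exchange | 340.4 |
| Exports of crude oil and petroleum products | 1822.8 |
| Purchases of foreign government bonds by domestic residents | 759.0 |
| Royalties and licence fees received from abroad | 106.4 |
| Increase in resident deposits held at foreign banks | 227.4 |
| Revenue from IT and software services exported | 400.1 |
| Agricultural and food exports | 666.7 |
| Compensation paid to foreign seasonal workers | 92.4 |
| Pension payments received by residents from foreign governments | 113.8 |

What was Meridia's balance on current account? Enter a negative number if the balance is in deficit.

Goods: 1822.8 - 1727.3 + 666.7 = 762.2
Services: 106.4 + 400.1 + 387.6 = 894.1
Primary income: -92.4
Secondary income: 113.8 - 102.5 = 11.3
Current account = 762.2 + 894.1 + (-92.4) + 11.3 = 1575.2
(Excluded from the current account — financial account: inward foreign direct investment in the manufacturing sector 243.6, acquisition of a foreign subsidiary by a resident firm (outward FDI) 914.2, foreign purchases of equities on the domestic stock exchange 340.4, purchases of foreign government bonds by domestic residents 759.0, increase in resident deposits held at foreign banks 227.4.)

1575.2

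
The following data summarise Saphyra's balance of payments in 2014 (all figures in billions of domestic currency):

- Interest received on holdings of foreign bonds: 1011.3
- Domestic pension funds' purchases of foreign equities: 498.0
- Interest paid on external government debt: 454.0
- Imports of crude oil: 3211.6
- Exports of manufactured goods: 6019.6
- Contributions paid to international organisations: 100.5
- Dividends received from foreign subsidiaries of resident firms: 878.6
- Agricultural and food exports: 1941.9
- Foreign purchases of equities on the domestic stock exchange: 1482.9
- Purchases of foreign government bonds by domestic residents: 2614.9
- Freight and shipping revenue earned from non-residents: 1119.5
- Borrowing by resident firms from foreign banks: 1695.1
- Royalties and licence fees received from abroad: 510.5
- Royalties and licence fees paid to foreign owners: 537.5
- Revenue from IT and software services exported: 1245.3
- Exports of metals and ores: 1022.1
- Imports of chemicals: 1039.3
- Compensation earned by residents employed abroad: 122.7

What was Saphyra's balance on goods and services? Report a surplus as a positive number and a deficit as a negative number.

7070.5

Goods: 1941.9 + 6019.6 - 1039.3 - 3211.6 + 1022.1 = 4732.7
Services: -537.5 + 1245.3 + 1119.5 + 510.5 = 2337.8
Trade balance = 4732.7 + 2337.8 = 7070.5
(Excluded from the trade balance — primary income: interest received on holdings of foreign bonds 1011.3, interest paid on external government debt 454.0, dividends received from foreign subsidiaries of resident firms 878.6, compensation earned by residents employed abroad 122.7; financial account: domestic pension funds' purchases of foreign equities 498.0, foreign purchases of equities on the domestic stock exchange 1482.9, purchases of foreign government bonds by domestic residents 2614.9, borrowing by resident firms from foreign banks 1695.1; secondary income: contributions paid to international organisations 100.5.)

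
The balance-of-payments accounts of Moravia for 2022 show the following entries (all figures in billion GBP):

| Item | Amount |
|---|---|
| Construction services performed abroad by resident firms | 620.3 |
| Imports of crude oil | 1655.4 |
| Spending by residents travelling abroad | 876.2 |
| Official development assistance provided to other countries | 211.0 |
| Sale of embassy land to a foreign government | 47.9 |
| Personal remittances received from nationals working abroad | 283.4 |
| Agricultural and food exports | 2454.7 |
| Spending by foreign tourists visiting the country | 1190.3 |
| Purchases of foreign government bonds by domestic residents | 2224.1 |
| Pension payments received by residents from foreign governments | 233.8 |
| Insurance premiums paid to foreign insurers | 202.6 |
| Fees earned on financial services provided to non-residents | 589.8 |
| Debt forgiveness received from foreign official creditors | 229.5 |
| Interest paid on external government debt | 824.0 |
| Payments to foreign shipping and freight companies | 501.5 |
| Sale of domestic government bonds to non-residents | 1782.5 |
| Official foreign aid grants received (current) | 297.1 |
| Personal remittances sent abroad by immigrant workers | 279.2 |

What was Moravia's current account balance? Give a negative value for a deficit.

Goods: -1655.4 + 2454.7 = 799.3
Services: -202.6 - 501.5 + 589.8 + 620.3 + 1190.3 - 876.2 = 820.1
Primary income: -824.0
Secondary income: 233.8 + 283.4 - 211.0 + 297.1 - 279.2 = 324.1
Current account = 799.3 + 820.1 + (-824.0) + 324.1 = 1119.5
(Excluded from the current account — capital account: sale of embassy land to a foreign government 47.9, debt forgiveness received from foreign official creditors 229.5; financial account: purchases of foreign government bonds by domestic residents 2224.1, sale of domestic government bonds to non-residents 1782.5.)

1119.5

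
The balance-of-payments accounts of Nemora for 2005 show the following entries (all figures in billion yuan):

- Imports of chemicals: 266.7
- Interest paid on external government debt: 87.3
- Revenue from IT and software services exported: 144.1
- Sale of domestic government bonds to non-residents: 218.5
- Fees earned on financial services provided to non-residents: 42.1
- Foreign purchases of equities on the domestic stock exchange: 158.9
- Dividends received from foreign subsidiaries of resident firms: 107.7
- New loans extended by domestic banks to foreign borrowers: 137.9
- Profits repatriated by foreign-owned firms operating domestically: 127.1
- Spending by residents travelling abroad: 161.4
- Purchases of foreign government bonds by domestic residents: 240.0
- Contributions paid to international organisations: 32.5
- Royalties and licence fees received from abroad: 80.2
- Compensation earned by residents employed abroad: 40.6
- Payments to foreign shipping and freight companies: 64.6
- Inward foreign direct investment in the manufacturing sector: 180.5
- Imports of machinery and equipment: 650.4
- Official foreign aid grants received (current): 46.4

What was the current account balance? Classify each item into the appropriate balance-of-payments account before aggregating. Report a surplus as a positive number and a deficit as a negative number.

Goods: -266.7 - 650.4 = -917.1
Services: 42.1 - 64.6 - 161.4 + 80.2 + 144.1 = 40.4
Primary income: -127.1 - 87.3 + 40.6 + 107.7 = -66.1
Secondary income: 46.4 - 32.5 = 13.9
Current account = (-917.1) + 40.4 + (-66.1) + 13.9 = -928.9
(Excluded from the current account — financial account: sale of domestic government bonds to non-residents 218.5, foreign purchases of equities on the domestic stock exchange 158.9, new loans extended by domestic banks to foreign borrowers 137.9, purchases of foreign government bonds by domestic residents 240.0, inward foreign direct investment in the manufacturing sector 180.5.)

-928.9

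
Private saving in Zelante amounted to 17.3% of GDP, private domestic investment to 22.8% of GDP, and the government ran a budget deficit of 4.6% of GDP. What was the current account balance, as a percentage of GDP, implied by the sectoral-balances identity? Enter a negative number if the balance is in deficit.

-10.1

By the sectoral-balances identity, CA = (S_private - I) + (T - G).
Private balance = 17.3 - 22.8 = -5.5
Government balance (T - G) = -4.6
CA = -5.5 + (-4.6) = -10.1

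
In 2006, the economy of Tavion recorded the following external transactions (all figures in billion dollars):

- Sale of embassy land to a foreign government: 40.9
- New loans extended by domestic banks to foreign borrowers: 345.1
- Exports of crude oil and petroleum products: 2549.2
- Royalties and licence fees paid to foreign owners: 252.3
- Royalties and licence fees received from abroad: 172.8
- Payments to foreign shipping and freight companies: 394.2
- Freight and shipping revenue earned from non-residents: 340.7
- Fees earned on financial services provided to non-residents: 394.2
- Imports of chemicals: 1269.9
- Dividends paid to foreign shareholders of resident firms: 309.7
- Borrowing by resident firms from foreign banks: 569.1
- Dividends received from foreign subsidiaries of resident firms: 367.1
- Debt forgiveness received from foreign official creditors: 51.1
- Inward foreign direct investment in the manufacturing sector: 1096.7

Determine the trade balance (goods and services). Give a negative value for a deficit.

1540.5

Goods: -1269.9 + 2549.2 = 1279.3
Services: -394.2 + 394.2 - 252.3 + 172.8 + 340.7 = 261.2
Trade balance = 1279.3 + 261.2 = 1540.5
(Excluded from the trade balance — capital account: sale of embassy land to a foreign government 40.9, debt forgiveness received from foreign official creditors 51.1; financial account: new loans extended by domestic banks to foreign borrowers 345.1, borrowing by resident firms from foreign banks 569.1, inward foreign direct investment in the manufacturing sector 1096.7; primary income: dividends paid to foreign shareholders of resident firms 309.7, dividends received from foreign subsidiaries of resident firms 367.1.)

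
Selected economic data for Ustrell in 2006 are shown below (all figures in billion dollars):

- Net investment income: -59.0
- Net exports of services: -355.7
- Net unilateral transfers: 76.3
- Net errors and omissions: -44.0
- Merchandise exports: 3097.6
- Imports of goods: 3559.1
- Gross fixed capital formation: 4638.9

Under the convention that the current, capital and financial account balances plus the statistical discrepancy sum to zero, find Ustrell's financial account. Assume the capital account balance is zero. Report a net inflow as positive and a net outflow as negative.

Goods balance = 3097.6 - 3559.1 = -461.5
Services balance = -355.7
Trade balance (goods + services) = -461.5 + (-355.7) = -817.2
Net primary income = -59.0
Net secondary income = 76.3
Current account = -817.2 + (-59.0) + 76.3 = -799.9
Financial account = -(-799.9 + (-44.0)) = 843.9

843.9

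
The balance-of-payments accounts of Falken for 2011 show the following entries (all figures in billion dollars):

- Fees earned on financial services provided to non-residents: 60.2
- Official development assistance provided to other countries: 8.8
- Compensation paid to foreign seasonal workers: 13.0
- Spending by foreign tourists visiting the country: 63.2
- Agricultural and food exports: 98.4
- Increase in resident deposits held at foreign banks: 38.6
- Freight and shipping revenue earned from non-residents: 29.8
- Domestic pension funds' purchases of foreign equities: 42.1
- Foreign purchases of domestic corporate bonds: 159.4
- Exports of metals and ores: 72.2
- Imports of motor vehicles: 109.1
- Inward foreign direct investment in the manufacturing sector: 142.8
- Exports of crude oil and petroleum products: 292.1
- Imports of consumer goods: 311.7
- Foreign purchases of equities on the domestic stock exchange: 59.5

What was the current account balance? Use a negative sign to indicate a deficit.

Goods: 292.1 + 72.2 + 98.4 - 311.7 - 109.1 = 41.9
Services: 63.2 + 60.2 + 29.8 = 153.2
Primary income: -13.0
Secondary income: -8.8
Current account = 41.9 + 153.2 + (-13.0) + (-8.8) = 173.3
(Excluded from the current account — financial account: increase in resident deposits held at foreign banks 38.6, domestic pension funds' purchases of foreign equities 42.1, foreign purchases of domestic corporate bonds 159.4, inward foreign direct investment in the manufacturing sector 142.8, foreign purchases of equities on the domestic stock exchange 59.5.)

173.3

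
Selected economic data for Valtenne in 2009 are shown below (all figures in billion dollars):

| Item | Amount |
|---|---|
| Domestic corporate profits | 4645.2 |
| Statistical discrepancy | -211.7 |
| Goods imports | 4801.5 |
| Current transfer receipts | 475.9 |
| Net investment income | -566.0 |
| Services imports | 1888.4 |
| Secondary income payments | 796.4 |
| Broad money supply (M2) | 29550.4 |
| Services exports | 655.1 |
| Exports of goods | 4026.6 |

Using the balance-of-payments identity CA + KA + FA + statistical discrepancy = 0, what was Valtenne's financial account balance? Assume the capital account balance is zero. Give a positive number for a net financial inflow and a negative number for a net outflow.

Goods balance = 4026.6 - 4801.5 = -774.9
Services balance = 655.1 - 1888.4 = -1233.3
Trade balance (goods + services) = -774.9 + (-1233.3) = -2008.2
Net primary income = -566.0
Net secondary income = 475.9 - 796.4 = -320.5
Current account = -2008.2 + (-566.0) + (-320.5) = -2894.7
Financial account = -(-2894.7 + (-211.7)) = 3106.4

3106.4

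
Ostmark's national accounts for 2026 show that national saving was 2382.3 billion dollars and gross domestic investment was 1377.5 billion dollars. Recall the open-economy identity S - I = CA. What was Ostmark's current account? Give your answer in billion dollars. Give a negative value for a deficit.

1004.8

S - I = CA (net lending to the rest of the world).
CA = S - I = 2382.3 - 1377.5 = 1004.8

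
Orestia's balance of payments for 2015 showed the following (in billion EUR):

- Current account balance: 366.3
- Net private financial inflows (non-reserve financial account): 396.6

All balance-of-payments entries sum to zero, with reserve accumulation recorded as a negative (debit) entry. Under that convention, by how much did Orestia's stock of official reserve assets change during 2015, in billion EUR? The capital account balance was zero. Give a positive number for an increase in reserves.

Official reserve transactions balance = -(366.3 + 396.6) = -762.9
An accumulation of reserves is recorded as a debit (negative entry), so the change in the stock of reserves is the negative of that balance.
Change in official reserves = -(-762.9) = 762.9

762.9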